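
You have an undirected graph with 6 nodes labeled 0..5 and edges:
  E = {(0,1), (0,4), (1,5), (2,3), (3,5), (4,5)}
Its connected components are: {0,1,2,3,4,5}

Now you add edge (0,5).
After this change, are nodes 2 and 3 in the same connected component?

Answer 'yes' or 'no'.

Initial components: {0,1,2,3,4,5}
Adding edge (0,5): both already in same component {0,1,2,3,4,5}. No change.
New components: {0,1,2,3,4,5}
Are 2 and 3 in the same component? yes

Answer: yes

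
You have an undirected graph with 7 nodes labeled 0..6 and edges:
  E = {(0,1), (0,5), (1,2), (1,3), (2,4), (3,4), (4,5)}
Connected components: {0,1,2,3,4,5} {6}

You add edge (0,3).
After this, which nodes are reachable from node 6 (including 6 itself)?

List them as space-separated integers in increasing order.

Answer: 6

Derivation:
Before: nodes reachable from 6: {6}
Adding (0,3): both endpoints already in same component. Reachability from 6 unchanged.
After: nodes reachable from 6: {6}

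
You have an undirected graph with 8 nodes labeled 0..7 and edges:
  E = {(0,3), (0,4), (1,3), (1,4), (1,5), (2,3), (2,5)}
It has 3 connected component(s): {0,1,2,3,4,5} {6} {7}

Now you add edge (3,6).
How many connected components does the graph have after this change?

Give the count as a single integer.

Initial component count: 3
Add (3,6): merges two components. Count decreases: 3 -> 2.
New component count: 2

Answer: 2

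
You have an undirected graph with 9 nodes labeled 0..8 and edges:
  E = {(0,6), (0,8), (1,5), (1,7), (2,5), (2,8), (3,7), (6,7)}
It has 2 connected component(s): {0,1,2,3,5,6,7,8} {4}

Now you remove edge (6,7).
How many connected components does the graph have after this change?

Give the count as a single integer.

Initial component count: 2
Remove (6,7): not a bridge. Count unchanged: 2.
  After removal, components: {0,1,2,3,5,6,7,8} {4}
New component count: 2

Answer: 2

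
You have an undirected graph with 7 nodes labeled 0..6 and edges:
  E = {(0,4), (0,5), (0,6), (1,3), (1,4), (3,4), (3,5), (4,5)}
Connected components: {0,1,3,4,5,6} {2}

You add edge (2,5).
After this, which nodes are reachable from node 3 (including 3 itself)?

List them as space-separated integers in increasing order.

Before: nodes reachable from 3: {0,1,3,4,5,6}
Adding (2,5): merges 3's component with another. Reachability grows.
After: nodes reachable from 3: {0,1,2,3,4,5,6}

Answer: 0 1 2 3 4 5 6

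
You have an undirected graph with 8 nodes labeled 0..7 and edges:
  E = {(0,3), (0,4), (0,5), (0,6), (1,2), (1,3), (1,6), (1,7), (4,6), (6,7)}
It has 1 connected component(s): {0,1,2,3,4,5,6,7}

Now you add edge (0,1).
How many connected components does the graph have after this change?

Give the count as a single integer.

Initial component count: 1
Add (0,1): endpoints already in same component. Count unchanged: 1.
New component count: 1

Answer: 1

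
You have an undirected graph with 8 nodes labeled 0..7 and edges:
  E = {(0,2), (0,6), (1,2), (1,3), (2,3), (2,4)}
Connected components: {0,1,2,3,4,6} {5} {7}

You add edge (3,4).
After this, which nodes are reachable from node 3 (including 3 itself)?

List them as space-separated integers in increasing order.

Answer: 0 1 2 3 4 6

Derivation:
Before: nodes reachable from 3: {0,1,2,3,4,6}
Adding (3,4): both endpoints already in same component. Reachability from 3 unchanged.
After: nodes reachable from 3: {0,1,2,3,4,6}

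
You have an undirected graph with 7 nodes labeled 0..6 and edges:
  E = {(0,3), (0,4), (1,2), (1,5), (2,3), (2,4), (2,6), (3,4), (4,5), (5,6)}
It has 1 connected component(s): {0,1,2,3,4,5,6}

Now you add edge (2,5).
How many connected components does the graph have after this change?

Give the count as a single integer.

Initial component count: 1
Add (2,5): endpoints already in same component. Count unchanged: 1.
New component count: 1

Answer: 1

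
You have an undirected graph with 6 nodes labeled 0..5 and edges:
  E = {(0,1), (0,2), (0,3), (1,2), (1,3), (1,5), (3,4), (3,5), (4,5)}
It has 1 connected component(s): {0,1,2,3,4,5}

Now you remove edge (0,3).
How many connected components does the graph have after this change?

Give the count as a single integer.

Initial component count: 1
Remove (0,3): not a bridge. Count unchanged: 1.
  After removal, components: {0,1,2,3,4,5}
New component count: 1

Answer: 1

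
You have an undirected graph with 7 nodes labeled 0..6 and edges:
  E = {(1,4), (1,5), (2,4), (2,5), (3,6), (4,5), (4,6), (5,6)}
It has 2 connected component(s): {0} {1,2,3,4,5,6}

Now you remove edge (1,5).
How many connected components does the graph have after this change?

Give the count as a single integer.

Answer: 2

Derivation:
Initial component count: 2
Remove (1,5): not a bridge. Count unchanged: 2.
  After removal, components: {0} {1,2,3,4,5,6}
New component count: 2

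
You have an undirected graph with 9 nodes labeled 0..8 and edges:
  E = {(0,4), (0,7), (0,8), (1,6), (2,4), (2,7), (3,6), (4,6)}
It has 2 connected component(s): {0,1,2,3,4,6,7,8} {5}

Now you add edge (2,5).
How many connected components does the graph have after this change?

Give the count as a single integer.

Initial component count: 2
Add (2,5): merges two components. Count decreases: 2 -> 1.
New component count: 1

Answer: 1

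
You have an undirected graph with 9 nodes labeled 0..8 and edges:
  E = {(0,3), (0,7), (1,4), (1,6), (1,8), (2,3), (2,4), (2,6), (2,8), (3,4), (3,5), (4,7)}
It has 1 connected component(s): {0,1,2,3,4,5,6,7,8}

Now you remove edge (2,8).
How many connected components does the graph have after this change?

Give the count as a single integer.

Answer: 1

Derivation:
Initial component count: 1
Remove (2,8): not a bridge. Count unchanged: 1.
  After removal, components: {0,1,2,3,4,5,6,7,8}
New component count: 1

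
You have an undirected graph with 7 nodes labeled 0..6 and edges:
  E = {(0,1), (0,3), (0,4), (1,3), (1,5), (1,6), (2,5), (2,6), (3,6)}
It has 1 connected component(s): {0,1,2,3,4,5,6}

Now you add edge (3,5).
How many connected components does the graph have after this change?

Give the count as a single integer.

Initial component count: 1
Add (3,5): endpoints already in same component. Count unchanged: 1.
New component count: 1

Answer: 1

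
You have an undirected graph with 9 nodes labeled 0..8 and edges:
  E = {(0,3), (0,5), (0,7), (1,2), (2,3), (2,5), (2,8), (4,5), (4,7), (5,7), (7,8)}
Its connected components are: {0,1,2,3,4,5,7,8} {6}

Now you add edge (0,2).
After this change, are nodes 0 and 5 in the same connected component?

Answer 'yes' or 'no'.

Answer: yes

Derivation:
Initial components: {0,1,2,3,4,5,7,8} {6}
Adding edge (0,2): both already in same component {0,1,2,3,4,5,7,8}. No change.
New components: {0,1,2,3,4,5,7,8} {6}
Are 0 and 5 in the same component? yes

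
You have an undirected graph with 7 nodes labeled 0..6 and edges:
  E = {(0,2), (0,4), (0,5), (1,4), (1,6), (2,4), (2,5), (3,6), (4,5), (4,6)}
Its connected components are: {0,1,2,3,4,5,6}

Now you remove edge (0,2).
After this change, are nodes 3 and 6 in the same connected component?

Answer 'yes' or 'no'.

Answer: yes

Derivation:
Initial components: {0,1,2,3,4,5,6}
Removing edge (0,2): not a bridge — component count unchanged at 1.
New components: {0,1,2,3,4,5,6}
Are 3 and 6 in the same component? yes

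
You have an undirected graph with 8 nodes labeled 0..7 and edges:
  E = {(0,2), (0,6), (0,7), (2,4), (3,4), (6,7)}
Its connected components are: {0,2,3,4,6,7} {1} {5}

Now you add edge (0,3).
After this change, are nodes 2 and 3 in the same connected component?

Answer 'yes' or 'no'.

Answer: yes

Derivation:
Initial components: {0,2,3,4,6,7} {1} {5}
Adding edge (0,3): both already in same component {0,2,3,4,6,7}. No change.
New components: {0,2,3,4,6,7} {1} {5}
Are 2 and 3 in the same component? yes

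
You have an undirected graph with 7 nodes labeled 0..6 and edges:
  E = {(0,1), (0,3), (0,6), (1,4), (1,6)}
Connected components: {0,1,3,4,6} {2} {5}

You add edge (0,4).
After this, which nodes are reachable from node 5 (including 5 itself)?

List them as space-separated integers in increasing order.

Answer: 5

Derivation:
Before: nodes reachable from 5: {5}
Adding (0,4): both endpoints already in same component. Reachability from 5 unchanged.
After: nodes reachable from 5: {5}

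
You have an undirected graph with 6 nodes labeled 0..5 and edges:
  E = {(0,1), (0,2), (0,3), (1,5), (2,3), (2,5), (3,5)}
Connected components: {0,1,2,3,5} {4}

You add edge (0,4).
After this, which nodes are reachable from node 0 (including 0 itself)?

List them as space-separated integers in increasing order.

Before: nodes reachable from 0: {0,1,2,3,5}
Adding (0,4): merges 0's component with another. Reachability grows.
After: nodes reachable from 0: {0,1,2,3,4,5}

Answer: 0 1 2 3 4 5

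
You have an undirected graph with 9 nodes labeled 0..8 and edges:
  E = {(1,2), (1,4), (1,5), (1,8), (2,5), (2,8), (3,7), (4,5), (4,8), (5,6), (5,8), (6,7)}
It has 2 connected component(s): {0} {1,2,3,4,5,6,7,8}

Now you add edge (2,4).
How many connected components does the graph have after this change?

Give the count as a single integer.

Initial component count: 2
Add (2,4): endpoints already in same component. Count unchanged: 2.
New component count: 2

Answer: 2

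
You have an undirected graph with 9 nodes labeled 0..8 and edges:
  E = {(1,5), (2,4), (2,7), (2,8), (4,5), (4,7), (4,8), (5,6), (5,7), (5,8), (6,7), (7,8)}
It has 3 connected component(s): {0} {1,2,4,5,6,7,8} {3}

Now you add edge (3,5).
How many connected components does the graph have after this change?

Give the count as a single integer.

Answer: 2

Derivation:
Initial component count: 3
Add (3,5): merges two components. Count decreases: 3 -> 2.
New component count: 2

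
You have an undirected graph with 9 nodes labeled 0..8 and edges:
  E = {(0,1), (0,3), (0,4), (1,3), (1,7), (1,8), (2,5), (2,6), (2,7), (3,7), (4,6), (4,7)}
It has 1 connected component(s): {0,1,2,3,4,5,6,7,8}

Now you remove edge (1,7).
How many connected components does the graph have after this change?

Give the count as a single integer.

Answer: 1

Derivation:
Initial component count: 1
Remove (1,7): not a bridge. Count unchanged: 1.
  After removal, components: {0,1,2,3,4,5,6,7,8}
New component count: 1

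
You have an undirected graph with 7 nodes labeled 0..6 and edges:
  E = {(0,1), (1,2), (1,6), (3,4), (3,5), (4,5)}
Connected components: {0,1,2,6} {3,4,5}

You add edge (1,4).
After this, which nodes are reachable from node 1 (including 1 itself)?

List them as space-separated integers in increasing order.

Answer: 0 1 2 3 4 5 6

Derivation:
Before: nodes reachable from 1: {0,1,2,6}
Adding (1,4): merges 1's component with another. Reachability grows.
After: nodes reachable from 1: {0,1,2,3,4,5,6}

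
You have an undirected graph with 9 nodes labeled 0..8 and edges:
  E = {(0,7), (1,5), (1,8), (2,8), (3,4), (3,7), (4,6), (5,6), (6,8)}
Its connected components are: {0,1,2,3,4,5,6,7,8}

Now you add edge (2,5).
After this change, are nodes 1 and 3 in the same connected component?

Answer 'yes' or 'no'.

Initial components: {0,1,2,3,4,5,6,7,8}
Adding edge (2,5): both already in same component {0,1,2,3,4,5,6,7,8}. No change.
New components: {0,1,2,3,4,5,6,7,8}
Are 1 and 3 in the same component? yes

Answer: yes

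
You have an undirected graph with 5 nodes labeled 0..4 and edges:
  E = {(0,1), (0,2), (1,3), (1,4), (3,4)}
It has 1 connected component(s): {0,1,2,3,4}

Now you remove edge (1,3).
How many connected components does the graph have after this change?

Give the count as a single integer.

Answer: 1

Derivation:
Initial component count: 1
Remove (1,3): not a bridge. Count unchanged: 1.
  After removal, components: {0,1,2,3,4}
New component count: 1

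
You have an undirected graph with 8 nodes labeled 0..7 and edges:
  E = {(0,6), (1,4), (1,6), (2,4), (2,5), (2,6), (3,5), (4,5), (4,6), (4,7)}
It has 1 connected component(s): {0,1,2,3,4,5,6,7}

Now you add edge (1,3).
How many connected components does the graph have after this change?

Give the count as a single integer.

Initial component count: 1
Add (1,3): endpoints already in same component. Count unchanged: 1.
New component count: 1

Answer: 1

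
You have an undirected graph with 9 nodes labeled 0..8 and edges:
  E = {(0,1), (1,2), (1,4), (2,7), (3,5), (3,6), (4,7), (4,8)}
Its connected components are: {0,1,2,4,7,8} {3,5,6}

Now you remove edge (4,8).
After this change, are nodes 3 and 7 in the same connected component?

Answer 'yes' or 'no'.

Answer: no

Derivation:
Initial components: {0,1,2,4,7,8} {3,5,6}
Removing edge (4,8): it was a bridge — component count 2 -> 3.
New components: {0,1,2,4,7} {3,5,6} {8}
Are 3 and 7 in the same component? no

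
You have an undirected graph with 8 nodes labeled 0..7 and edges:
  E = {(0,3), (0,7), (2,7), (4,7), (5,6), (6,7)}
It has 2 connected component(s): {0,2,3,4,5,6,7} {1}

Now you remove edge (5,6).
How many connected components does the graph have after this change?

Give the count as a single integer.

Initial component count: 2
Remove (5,6): it was a bridge. Count increases: 2 -> 3.
  After removal, components: {0,2,3,4,6,7} {1} {5}
New component count: 3

Answer: 3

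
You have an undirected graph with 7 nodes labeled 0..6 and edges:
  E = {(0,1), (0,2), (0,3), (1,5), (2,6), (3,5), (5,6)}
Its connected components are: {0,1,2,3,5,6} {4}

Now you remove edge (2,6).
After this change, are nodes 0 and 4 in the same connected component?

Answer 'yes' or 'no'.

Answer: no

Derivation:
Initial components: {0,1,2,3,5,6} {4}
Removing edge (2,6): not a bridge — component count unchanged at 2.
New components: {0,1,2,3,5,6} {4}
Are 0 and 4 in the same component? no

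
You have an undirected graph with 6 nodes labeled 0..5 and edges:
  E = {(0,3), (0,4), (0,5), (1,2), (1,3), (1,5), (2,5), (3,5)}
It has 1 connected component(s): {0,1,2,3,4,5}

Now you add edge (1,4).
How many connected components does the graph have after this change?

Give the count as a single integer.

Answer: 1

Derivation:
Initial component count: 1
Add (1,4): endpoints already in same component. Count unchanged: 1.
New component count: 1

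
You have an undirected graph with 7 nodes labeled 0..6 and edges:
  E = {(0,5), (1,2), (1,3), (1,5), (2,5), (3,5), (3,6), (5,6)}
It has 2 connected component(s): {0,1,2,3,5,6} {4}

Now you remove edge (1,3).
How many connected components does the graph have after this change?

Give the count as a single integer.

Answer: 2

Derivation:
Initial component count: 2
Remove (1,3): not a bridge. Count unchanged: 2.
  After removal, components: {0,1,2,3,5,6} {4}
New component count: 2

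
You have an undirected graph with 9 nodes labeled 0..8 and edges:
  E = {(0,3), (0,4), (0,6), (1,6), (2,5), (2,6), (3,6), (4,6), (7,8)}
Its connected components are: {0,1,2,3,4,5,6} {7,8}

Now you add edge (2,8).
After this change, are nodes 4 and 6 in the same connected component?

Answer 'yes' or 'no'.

Answer: yes

Derivation:
Initial components: {0,1,2,3,4,5,6} {7,8}
Adding edge (2,8): merges {0,1,2,3,4,5,6} and {7,8}.
New components: {0,1,2,3,4,5,6,7,8}
Are 4 and 6 in the same component? yes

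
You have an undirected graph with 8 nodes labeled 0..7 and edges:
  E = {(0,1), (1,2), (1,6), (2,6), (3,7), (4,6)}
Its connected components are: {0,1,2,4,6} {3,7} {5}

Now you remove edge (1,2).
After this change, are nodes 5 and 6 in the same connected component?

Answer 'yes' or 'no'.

Initial components: {0,1,2,4,6} {3,7} {5}
Removing edge (1,2): not a bridge — component count unchanged at 3.
New components: {0,1,2,4,6} {3,7} {5}
Are 5 and 6 in the same component? no

Answer: no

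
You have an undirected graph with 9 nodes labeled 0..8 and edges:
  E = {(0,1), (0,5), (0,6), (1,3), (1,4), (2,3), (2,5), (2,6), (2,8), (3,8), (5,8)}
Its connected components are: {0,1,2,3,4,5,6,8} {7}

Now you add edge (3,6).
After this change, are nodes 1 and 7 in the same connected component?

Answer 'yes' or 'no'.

Answer: no

Derivation:
Initial components: {0,1,2,3,4,5,6,8} {7}
Adding edge (3,6): both already in same component {0,1,2,3,4,5,6,8}. No change.
New components: {0,1,2,3,4,5,6,8} {7}
Are 1 and 7 in the same component? no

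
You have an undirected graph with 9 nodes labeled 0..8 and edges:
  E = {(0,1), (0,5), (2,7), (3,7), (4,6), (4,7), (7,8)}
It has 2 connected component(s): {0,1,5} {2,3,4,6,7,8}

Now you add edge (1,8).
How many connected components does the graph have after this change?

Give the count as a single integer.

Initial component count: 2
Add (1,8): merges two components. Count decreases: 2 -> 1.
New component count: 1

Answer: 1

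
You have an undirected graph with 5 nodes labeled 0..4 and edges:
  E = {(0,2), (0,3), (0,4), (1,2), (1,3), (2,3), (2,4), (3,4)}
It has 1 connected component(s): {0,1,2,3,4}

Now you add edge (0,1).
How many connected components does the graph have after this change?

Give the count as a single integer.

Answer: 1

Derivation:
Initial component count: 1
Add (0,1): endpoints already in same component. Count unchanged: 1.
New component count: 1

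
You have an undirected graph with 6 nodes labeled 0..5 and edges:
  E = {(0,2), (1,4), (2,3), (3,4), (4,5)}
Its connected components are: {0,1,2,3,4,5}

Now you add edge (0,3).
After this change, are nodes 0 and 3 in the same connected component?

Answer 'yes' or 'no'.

Initial components: {0,1,2,3,4,5}
Adding edge (0,3): both already in same component {0,1,2,3,4,5}. No change.
New components: {0,1,2,3,4,5}
Are 0 and 3 in the same component? yes

Answer: yes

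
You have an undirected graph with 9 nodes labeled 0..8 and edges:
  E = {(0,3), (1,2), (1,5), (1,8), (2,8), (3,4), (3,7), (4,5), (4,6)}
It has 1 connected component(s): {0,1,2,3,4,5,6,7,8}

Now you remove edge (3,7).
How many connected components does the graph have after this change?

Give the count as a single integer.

Initial component count: 1
Remove (3,7): it was a bridge. Count increases: 1 -> 2.
  After removal, components: {0,1,2,3,4,5,6,8} {7}
New component count: 2

Answer: 2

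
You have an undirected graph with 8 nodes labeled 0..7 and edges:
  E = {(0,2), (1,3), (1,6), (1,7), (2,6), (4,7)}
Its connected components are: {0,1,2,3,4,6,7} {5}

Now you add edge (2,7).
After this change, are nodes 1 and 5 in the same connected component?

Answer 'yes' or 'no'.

Initial components: {0,1,2,3,4,6,7} {5}
Adding edge (2,7): both already in same component {0,1,2,3,4,6,7}. No change.
New components: {0,1,2,3,4,6,7} {5}
Are 1 and 5 in the same component? no

Answer: no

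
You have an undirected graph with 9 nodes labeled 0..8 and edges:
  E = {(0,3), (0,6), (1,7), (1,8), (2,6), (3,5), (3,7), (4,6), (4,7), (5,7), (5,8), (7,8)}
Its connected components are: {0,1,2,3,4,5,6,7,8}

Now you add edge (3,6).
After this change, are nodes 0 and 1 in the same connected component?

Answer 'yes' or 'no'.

Answer: yes

Derivation:
Initial components: {0,1,2,3,4,5,6,7,8}
Adding edge (3,6): both already in same component {0,1,2,3,4,5,6,7,8}. No change.
New components: {0,1,2,3,4,5,6,7,8}
Are 0 and 1 in the same component? yes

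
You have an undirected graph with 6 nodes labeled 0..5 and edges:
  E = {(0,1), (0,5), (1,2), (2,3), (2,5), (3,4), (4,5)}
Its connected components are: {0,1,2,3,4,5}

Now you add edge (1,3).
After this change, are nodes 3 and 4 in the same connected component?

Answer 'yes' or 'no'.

Answer: yes

Derivation:
Initial components: {0,1,2,3,4,5}
Adding edge (1,3): both already in same component {0,1,2,3,4,5}. No change.
New components: {0,1,2,3,4,5}
Are 3 and 4 in the same component? yes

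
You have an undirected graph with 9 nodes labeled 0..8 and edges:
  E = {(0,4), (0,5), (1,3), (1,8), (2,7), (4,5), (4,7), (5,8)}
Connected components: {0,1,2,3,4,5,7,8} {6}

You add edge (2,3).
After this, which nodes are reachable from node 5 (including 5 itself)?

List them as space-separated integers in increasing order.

Answer: 0 1 2 3 4 5 7 8

Derivation:
Before: nodes reachable from 5: {0,1,2,3,4,5,7,8}
Adding (2,3): both endpoints already in same component. Reachability from 5 unchanged.
After: nodes reachable from 5: {0,1,2,3,4,5,7,8}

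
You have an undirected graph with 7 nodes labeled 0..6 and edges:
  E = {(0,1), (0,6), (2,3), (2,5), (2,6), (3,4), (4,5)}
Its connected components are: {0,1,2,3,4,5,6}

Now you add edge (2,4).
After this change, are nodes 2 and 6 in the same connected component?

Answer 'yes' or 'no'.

Answer: yes

Derivation:
Initial components: {0,1,2,3,4,5,6}
Adding edge (2,4): both already in same component {0,1,2,3,4,5,6}. No change.
New components: {0,1,2,3,4,5,6}
Are 2 and 6 in the same component? yes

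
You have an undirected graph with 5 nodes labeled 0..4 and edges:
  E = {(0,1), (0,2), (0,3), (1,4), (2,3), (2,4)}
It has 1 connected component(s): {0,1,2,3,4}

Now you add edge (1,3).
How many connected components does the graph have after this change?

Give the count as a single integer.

Initial component count: 1
Add (1,3): endpoints already in same component. Count unchanged: 1.
New component count: 1

Answer: 1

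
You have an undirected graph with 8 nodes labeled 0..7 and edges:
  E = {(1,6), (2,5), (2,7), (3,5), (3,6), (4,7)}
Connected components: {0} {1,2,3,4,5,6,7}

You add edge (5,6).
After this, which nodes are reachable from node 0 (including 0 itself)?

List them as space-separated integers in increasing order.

Before: nodes reachable from 0: {0}
Adding (5,6): both endpoints already in same component. Reachability from 0 unchanged.
After: nodes reachable from 0: {0}

Answer: 0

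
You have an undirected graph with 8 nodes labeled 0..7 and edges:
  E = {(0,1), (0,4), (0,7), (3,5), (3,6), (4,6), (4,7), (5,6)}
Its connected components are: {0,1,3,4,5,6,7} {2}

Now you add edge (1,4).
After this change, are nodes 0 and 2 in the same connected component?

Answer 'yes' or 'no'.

Initial components: {0,1,3,4,5,6,7} {2}
Adding edge (1,4): both already in same component {0,1,3,4,5,6,7}. No change.
New components: {0,1,3,4,5,6,7} {2}
Are 0 and 2 in the same component? no

Answer: no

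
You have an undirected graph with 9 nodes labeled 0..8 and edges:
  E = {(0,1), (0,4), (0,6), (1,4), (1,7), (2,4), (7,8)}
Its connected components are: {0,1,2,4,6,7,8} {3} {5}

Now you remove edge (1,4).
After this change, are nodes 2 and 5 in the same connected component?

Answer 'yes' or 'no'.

Initial components: {0,1,2,4,6,7,8} {3} {5}
Removing edge (1,4): not a bridge — component count unchanged at 3.
New components: {0,1,2,4,6,7,8} {3} {5}
Are 2 and 5 in the same component? no

Answer: no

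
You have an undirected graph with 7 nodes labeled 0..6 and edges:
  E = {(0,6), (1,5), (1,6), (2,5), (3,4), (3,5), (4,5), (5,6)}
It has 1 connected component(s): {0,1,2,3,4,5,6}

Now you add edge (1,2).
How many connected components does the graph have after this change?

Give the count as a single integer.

Initial component count: 1
Add (1,2): endpoints already in same component. Count unchanged: 1.
New component count: 1

Answer: 1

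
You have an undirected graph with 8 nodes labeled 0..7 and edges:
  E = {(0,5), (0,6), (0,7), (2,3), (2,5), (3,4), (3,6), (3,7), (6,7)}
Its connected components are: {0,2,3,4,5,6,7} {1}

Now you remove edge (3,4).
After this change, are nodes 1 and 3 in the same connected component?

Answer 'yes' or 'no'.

Answer: no

Derivation:
Initial components: {0,2,3,4,5,6,7} {1}
Removing edge (3,4): it was a bridge — component count 2 -> 3.
New components: {0,2,3,5,6,7} {1} {4}
Are 1 and 3 in the same component? no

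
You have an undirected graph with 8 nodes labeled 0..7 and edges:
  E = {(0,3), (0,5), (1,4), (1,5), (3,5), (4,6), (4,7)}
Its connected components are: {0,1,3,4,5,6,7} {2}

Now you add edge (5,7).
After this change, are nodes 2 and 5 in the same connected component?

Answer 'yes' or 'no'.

Answer: no

Derivation:
Initial components: {0,1,3,4,5,6,7} {2}
Adding edge (5,7): both already in same component {0,1,3,4,5,6,7}. No change.
New components: {0,1,3,4,5,6,7} {2}
Are 2 and 5 in the same component? no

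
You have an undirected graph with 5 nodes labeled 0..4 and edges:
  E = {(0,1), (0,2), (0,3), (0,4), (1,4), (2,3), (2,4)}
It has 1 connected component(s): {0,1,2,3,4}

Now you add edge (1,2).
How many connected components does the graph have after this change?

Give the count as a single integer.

Answer: 1

Derivation:
Initial component count: 1
Add (1,2): endpoints already in same component. Count unchanged: 1.
New component count: 1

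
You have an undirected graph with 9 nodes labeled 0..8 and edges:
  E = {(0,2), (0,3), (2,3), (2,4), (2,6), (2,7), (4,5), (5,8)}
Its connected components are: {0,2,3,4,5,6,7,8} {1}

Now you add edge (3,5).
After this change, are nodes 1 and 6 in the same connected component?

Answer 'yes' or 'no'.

Answer: no

Derivation:
Initial components: {0,2,3,4,5,6,7,8} {1}
Adding edge (3,5): both already in same component {0,2,3,4,5,6,7,8}. No change.
New components: {0,2,3,4,5,6,7,8} {1}
Are 1 and 6 in the same component? no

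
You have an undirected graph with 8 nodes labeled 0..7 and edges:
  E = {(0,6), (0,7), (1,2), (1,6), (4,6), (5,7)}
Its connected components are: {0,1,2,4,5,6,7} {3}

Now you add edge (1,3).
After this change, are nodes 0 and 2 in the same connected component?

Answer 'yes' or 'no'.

Initial components: {0,1,2,4,5,6,7} {3}
Adding edge (1,3): merges {0,1,2,4,5,6,7} and {3}.
New components: {0,1,2,3,4,5,6,7}
Are 0 and 2 in the same component? yes

Answer: yes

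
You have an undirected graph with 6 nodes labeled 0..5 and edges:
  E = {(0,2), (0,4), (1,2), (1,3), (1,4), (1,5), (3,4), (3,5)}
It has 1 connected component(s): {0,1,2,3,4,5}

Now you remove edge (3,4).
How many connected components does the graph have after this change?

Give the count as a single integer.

Initial component count: 1
Remove (3,4): not a bridge. Count unchanged: 1.
  After removal, components: {0,1,2,3,4,5}
New component count: 1

Answer: 1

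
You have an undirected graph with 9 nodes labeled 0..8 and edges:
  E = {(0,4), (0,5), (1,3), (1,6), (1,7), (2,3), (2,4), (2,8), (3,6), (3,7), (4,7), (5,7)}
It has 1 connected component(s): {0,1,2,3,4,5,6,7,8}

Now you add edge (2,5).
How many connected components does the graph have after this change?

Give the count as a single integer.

Answer: 1

Derivation:
Initial component count: 1
Add (2,5): endpoints already in same component. Count unchanged: 1.
New component count: 1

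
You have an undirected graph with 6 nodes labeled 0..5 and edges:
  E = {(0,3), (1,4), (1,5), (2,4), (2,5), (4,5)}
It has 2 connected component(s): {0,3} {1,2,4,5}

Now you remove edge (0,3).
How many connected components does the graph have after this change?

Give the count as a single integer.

Initial component count: 2
Remove (0,3): it was a bridge. Count increases: 2 -> 3.
  After removal, components: {0} {1,2,4,5} {3}
New component count: 3

Answer: 3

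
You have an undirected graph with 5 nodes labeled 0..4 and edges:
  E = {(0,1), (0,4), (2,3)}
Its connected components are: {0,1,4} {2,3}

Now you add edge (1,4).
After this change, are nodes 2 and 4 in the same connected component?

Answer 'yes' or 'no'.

Initial components: {0,1,4} {2,3}
Adding edge (1,4): both already in same component {0,1,4}. No change.
New components: {0,1,4} {2,3}
Are 2 and 4 in the same component? no

Answer: no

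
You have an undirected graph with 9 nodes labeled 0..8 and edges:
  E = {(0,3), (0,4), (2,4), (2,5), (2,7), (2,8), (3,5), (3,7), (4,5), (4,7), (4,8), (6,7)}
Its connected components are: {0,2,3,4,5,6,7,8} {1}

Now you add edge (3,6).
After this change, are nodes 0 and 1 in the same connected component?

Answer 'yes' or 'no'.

Initial components: {0,2,3,4,5,6,7,8} {1}
Adding edge (3,6): both already in same component {0,2,3,4,5,6,7,8}. No change.
New components: {0,2,3,4,5,6,7,8} {1}
Are 0 and 1 in the same component? no

Answer: no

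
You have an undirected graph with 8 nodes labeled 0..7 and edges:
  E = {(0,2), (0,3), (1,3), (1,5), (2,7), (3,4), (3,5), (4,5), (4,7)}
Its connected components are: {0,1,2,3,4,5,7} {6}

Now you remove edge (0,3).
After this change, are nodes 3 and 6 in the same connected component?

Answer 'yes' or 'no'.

Answer: no

Derivation:
Initial components: {0,1,2,3,4,5,7} {6}
Removing edge (0,3): not a bridge — component count unchanged at 2.
New components: {0,1,2,3,4,5,7} {6}
Are 3 and 6 in the same component? no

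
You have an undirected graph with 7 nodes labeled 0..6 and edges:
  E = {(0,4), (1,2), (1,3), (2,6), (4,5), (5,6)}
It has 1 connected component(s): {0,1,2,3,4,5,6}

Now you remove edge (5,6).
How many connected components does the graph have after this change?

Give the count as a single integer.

Answer: 2

Derivation:
Initial component count: 1
Remove (5,6): it was a bridge. Count increases: 1 -> 2.
  After removal, components: {0,4,5} {1,2,3,6}
New component count: 2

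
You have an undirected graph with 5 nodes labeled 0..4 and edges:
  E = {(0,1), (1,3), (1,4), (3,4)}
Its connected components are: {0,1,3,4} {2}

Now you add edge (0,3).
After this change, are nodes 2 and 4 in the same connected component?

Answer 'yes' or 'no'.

Initial components: {0,1,3,4} {2}
Adding edge (0,3): both already in same component {0,1,3,4}. No change.
New components: {0,1,3,4} {2}
Are 2 and 4 in the same component? no

Answer: no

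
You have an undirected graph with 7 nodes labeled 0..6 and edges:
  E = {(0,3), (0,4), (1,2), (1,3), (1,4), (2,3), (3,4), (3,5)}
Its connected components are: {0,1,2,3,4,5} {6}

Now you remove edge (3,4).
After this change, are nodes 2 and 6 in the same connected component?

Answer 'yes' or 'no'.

Initial components: {0,1,2,3,4,5} {6}
Removing edge (3,4): not a bridge — component count unchanged at 2.
New components: {0,1,2,3,4,5} {6}
Are 2 and 6 in the same component? no

Answer: no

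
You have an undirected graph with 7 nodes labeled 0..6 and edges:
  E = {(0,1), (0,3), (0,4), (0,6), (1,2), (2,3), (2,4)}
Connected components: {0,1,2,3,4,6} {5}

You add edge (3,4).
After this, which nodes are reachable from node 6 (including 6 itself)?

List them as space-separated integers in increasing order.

Answer: 0 1 2 3 4 6

Derivation:
Before: nodes reachable from 6: {0,1,2,3,4,6}
Adding (3,4): both endpoints already in same component. Reachability from 6 unchanged.
After: nodes reachable from 6: {0,1,2,3,4,6}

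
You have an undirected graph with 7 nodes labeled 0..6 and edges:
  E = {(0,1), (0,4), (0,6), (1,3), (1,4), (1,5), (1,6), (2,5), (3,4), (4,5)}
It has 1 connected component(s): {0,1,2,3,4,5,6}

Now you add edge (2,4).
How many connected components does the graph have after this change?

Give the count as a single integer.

Answer: 1

Derivation:
Initial component count: 1
Add (2,4): endpoints already in same component. Count unchanged: 1.
New component count: 1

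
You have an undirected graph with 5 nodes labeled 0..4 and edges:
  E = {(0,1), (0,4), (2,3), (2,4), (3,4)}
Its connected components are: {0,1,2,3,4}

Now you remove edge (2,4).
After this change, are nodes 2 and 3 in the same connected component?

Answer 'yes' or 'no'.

Initial components: {0,1,2,3,4}
Removing edge (2,4): not a bridge — component count unchanged at 1.
New components: {0,1,2,3,4}
Are 2 and 3 in the same component? yes

Answer: yes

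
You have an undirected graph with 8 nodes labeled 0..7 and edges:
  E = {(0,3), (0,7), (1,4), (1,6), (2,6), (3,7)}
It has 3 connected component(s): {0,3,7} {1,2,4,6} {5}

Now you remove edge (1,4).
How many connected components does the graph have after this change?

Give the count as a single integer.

Answer: 4

Derivation:
Initial component count: 3
Remove (1,4): it was a bridge. Count increases: 3 -> 4.
  After removal, components: {0,3,7} {1,2,6} {4} {5}
New component count: 4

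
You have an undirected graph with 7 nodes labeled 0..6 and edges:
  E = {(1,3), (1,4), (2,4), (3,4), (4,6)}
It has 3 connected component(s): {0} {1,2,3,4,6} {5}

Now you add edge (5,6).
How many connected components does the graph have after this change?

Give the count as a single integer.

Initial component count: 3
Add (5,6): merges two components. Count decreases: 3 -> 2.
New component count: 2

Answer: 2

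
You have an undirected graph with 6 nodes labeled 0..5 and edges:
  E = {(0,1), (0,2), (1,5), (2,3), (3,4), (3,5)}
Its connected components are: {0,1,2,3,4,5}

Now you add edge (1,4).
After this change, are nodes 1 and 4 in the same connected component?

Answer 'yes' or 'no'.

Initial components: {0,1,2,3,4,5}
Adding edge (1,4): both already in same component {0,1,2,3,4,5}. No change.
New components: {0,1,2,3,4,5}
Are 1 and 4 in the same component? yes

Answer: yes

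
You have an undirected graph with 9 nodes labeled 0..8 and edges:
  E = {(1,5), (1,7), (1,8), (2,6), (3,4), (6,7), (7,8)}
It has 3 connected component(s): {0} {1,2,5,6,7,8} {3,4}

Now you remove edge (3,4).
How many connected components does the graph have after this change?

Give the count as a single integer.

Initial component count: 3
Remove (3,4): it was a bridge. Count increases: 3 -> 4.
  After removal, components: {0} {1,2,5,6,7,8} {3} {4}
New component count: 4

Answer: 4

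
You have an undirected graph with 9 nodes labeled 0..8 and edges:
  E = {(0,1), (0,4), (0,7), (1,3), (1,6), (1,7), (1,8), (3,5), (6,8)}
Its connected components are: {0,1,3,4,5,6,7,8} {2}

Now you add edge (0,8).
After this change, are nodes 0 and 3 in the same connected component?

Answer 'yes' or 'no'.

Initial components: {0,1,3,4,5,6,7,8} {2}
Adding edge (0,8): both already in same component {0,1,3,4,5,6,7,8}. No change.
New components: {0,1,3,4,5,6,7,8} {2}
Are 0 and 3 in the same component? yes

Answer: yes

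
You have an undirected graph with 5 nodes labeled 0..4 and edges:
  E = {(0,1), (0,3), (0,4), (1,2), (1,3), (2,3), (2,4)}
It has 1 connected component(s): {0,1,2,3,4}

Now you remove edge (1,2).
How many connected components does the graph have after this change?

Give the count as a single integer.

Answer: 1

Derivation:
Initial component count: 1
Remove (1,2): not a bridge. Count unchanged: 1.
  After removal, components: {0,1,2,3,4}
New component count: 1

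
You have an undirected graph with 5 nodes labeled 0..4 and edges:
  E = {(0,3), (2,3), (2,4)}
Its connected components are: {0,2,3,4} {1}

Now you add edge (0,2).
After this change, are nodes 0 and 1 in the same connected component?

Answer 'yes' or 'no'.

Initial components: {0,2,3,4} {1}
Adding edge (0,2): both already in same component {0,2,3,4}. No change.
New components: {0,2,3,4} {1}
Are 0 and 1 in the same component? no

Answer: no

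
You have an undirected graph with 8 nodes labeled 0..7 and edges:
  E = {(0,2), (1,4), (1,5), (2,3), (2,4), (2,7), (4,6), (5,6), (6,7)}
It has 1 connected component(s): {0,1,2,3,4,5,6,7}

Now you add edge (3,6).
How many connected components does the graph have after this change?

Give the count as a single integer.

Initial component count: 1
Add (3,6): endpoints already in same component. Count unchanged: 1.
New component count: 1

Answer: 1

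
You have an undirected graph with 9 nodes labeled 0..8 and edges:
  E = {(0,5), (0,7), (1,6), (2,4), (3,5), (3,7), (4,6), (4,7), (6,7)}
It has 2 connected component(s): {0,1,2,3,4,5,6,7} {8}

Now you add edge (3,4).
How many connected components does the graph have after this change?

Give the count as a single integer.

Answer: 2

Derivation:
Initial component count: 2
Add (3,4): endpoints already in same component. Count unchanged: 2.
New component count: 2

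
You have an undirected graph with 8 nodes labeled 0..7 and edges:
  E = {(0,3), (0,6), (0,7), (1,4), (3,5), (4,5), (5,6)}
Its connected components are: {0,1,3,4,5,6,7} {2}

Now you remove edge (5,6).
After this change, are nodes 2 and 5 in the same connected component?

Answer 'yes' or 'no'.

Answer: no

Derivation:
Initial components: {0,1,3,4,5,6,7} {2}
Removing edge (5,6): not a bridge — component count unchanged at 2.
New components: {0,1,3,4,5,6,7} {2}
Are 2 and 5 in the same component? no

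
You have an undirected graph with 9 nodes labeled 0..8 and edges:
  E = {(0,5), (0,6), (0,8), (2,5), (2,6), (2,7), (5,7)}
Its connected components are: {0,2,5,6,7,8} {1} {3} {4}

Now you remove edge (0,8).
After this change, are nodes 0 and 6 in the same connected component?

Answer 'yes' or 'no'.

Initial components: {0,2,5,6,7,8} {1} {3} {4}
Removing edge (0,8): it was a bridge — component count 4 -> 5.
New components: {0,2,5,6,7} {1} {3} {4} {8}
Are 0 and 6 in the same component? yes

Answer: yes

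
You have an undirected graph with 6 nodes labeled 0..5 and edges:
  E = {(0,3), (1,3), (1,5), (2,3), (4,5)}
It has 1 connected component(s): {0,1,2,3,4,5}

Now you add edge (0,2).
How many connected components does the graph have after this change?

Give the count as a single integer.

Initial component count: 1
Add (0,2): endpoints already in same component. Count unchanged: 1.
New component count: 1

Answer: 1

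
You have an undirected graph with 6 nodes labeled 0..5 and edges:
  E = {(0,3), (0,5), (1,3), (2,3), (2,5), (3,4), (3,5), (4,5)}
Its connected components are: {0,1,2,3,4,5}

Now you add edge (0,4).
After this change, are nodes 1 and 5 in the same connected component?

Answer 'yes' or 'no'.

Initial components: {0,1,2,3,4,5}
Adding edge (0,4): both already in same component {0,1,2,3,4,5}. No change.
New components: {0,1,2,3,4,5}
Are 1 and 5 in the same component? yes

Answer: yes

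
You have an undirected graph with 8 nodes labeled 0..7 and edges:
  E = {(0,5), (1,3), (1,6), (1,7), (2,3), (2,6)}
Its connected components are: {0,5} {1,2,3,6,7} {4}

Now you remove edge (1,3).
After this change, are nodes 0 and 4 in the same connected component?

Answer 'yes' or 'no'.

Answer: no

Derivation:
Initial components: {0,5} {1,2,3,6,7} {4}
Removing edge (1,3): not a bridge — component count unchanged at 3.
New components: {0,5} {1,2,3,6,7} {4}
Are 0 and 4 in the same component? no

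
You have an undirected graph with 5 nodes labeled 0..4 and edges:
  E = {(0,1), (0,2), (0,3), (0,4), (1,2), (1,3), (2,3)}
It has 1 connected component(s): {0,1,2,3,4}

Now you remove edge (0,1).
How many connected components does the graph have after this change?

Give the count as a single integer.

Initial component count: 1
Remove (0,1): not a bridge. Count unchanged: 1.
  After removal, components: {0,1,2,3,4}
New component count: 1

Answer: 1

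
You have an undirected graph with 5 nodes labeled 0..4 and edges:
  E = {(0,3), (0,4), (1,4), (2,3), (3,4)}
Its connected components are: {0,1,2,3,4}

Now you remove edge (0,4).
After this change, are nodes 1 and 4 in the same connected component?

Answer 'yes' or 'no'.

Initial components: {0,1,2,3,4}
Removing edge (0,4): not a bridge — component count unchanged at 1.
New components: {0,1,2,3,4}
Are 1 and 4 in the same component? yes

Answer: yes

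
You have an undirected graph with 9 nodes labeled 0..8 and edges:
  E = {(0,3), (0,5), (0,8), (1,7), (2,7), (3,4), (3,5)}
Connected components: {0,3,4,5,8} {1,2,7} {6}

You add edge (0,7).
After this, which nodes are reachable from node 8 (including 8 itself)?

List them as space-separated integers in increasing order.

Before: nodes reachable from 8: {0,3,4,5,8}
Adding (0,7): merges 8's component with another. Reachability grows.
After: nodes reachable from 8: {0,1,2,3,4,5,7,8}

Answer: 0 1 2 3 4 5 7 8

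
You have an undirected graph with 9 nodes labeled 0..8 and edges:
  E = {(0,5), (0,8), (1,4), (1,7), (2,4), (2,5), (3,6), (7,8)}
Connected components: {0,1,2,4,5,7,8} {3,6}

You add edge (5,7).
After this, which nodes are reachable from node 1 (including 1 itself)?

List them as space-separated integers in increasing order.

Answer: 0 1 2 4 5 7 8

Derivation:
Before: nodes reachable from 1: {0,1,2,4,5,7,8}
Adding (5,7): both endpoints already in same component. Reachability from 1 unchanged.
After: nodes reachable from 1: {0,1,2,4,5,7,8}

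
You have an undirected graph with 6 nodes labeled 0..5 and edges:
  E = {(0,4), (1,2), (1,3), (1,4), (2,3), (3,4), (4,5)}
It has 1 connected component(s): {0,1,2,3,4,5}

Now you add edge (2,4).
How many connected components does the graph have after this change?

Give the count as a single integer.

Initial component count: 1
Add (2,4): endpoints already in same component. Count unchanged: 1.
New component count: 1

Answer: 1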